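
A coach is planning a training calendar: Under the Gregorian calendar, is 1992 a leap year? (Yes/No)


Year: 1992
Divisible by 4? 1992 / 4 = 498.0 -> Yes
Divisible by 100? 1992 / 100 = 19.92 -> No
Divisible by 4 but not 100, so it IS a leap year

Yes


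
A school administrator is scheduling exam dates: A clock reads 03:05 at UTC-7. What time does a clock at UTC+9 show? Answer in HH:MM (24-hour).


Local time: 03:05 at UTC-7 (offset -7h)
Target zone: UTC+9 (offset 9h)
Difference: 9 - (-7) = 16 hours
Calculation: 3 + (16) = 19
Result: 19:05

19:05


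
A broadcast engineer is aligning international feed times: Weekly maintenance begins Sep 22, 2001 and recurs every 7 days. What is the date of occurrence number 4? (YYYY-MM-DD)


First occurrence: 2001-09-22 (occurrence 1)
Each occurrence is 7 days after the previous.
Occurrence 4 is 3 weeks after the first.
3 weeks = 21 days
2001-09-22 + 21 days = 2001-10-13

2001-10-13


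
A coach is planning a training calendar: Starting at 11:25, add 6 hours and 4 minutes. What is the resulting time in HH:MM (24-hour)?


Start time: 11:25
Adding: 6 hours 4 minutes
Minutes: 25 + 4 = 29
Hours: 11 + 6 + 0 = 17
Result: 17:29

17:29


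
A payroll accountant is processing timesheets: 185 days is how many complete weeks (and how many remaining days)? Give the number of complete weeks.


Total days: 185
Days per week: 7
Division: 185 / 7 = 26 remainder 3
Complete weeks: 26
Remaining days: 3

26


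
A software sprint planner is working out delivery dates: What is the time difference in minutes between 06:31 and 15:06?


Start time: 06:31 = 391 minutes from midnight
End time: 15:06 = 906 minutes from midnight
Difference: 906 - 391 = 515 minutes
That is 8 hours and 35 minutes

515


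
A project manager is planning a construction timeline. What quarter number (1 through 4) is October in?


Month: October (month 10)
Q1: January-March (months 1-3)
Q2: April-June (months 4-6)
Q3: July-September (months 7-9)
Q4: October-December (months 10-12)
Month 10 falls in Q4

4


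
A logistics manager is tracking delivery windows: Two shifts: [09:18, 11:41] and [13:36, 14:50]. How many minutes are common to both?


Interval A: [558, 701] minutes from midnight
Interval B: [816, 890] minutes from midnight
Overlap start = max(558, 816) = 816
Overlap end = min(701, 890) = 701
End <= start, so the intervals do not overlap: 0 minutes

0


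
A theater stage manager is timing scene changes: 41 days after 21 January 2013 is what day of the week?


Start: 2013-01-21 (Monday)
Step 1 - find target date: add 41 days
  2013-01-21 + 41 days = 2013-03-03
Step 2 - day of week:
  41 mod 7 = 6
  Monday + 6 days -> Sunday
Result: Sunday (2013-03-03)

Sunday


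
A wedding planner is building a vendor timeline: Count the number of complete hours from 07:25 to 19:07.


Start: 07:25
End: 19:07
Hour difference: 19 - 7 = 12 hours
Minute difference: 7 - 25 = -18 minutes
Total minutes: 702
Complete hours: 702 / 60 = 11 (remainder 42)

11


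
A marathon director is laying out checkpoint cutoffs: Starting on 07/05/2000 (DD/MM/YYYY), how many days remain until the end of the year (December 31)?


Start: May 07, 2000
End: December 31, 2000
Days left in May: 24
June: 30
July: 31
August: 31
September: 30
... plus remaining months
Sum of remaining months: 214
Total: 24 + 214 = 238

238


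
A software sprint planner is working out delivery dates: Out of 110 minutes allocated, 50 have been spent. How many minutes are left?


Total budget: 110 minutes
Time used: 50 minutes
Remaining: 110 - 50 = 60 minutes
Percent used: 45.5%
Percent remaining: 54.5%

60


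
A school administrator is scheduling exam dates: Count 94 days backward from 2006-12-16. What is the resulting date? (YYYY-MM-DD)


Start: 2006-12-16
Subtracting 94 days
Days already passed in December: 16
After going back through December: 78 more days to subtract
November 2006: 30 days, 48 remaining
October 2006: 31 days, 17 remaining
September 2006 has 30 days, need 17
Result: 2006-09-13

2006-09-13


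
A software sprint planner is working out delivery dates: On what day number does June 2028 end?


Month: June
Year: 2028
June is a 30-day month
Total: 30 days

30


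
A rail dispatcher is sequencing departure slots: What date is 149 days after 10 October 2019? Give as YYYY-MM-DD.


Start: 2019-10-10
Adding 149 days
Days remaining in October: 21
After October: 128 days still to add
November 2019: 30 days, 98 remaining
December 2019: 31 days, 67 remaining
January 2020: 31 days, 36 remaining
February 2020: 29 days, 7 remaining
Result: 2020-03-07

2020-03-07


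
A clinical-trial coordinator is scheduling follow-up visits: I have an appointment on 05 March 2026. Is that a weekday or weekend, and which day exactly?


Date: 2026-03-05
January 1, 2026 is a Thursday
Day of year: 64
Offset from Jan 1: 63 days
63 mod 7 = 0
Result: Thursday

Thursday


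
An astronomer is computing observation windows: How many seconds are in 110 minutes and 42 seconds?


Minutes: 110
Extra seconds: 42
Seconds per minute: 60
Minutes to seconds: 110 x 60 = 6600
Total: 6600 + 42 = 6642

6642


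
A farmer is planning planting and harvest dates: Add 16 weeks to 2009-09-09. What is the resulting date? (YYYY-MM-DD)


Start: 2009-09-09
Weeks to add: 16
Convert to days: 16 x 7 = 112 days
Add 112 days to 2009-09-09
Result: 2009-12-30

2009-12-30


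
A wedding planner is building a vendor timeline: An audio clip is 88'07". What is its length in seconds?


Minutes: 88
Seconds: 7
Convert minutes to seconds: 88 x 60 = 5280
Add remaining seconds: 5280 + 7 = 5287

5287


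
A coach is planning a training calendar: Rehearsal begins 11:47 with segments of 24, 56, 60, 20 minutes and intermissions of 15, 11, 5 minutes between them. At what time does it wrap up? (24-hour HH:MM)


Start: 11:47 = 707 min from midnight
  after task 1 (24 min): 12:11
  after break (15 min): 12:26
  after task 2 (56 min): 13:22
  after break (11 min): 13:33
  after task 3 (60 min): 14:33
  after break (5 min): 14:38
  after task 4 (20 min): 14:58
Total elapsed: 191 minutes
End time: 14:58

14:58


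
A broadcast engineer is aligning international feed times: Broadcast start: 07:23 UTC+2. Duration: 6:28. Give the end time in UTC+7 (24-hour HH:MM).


Start: 07:23 in UTC+2
Step 1 - add duration:
  minutes: 23 + 28 = 51
  hours: 7 + 6 + 0 = 13
  end in UTC+2: 13:51
Step 2 - convert UTC+2 -> UTC+7:
  offset difference: 7 - (2) = 5 hours
  13 + (5) = 18 -> mod 24 = 18
Result: 18:51 in UTC+7

18:51


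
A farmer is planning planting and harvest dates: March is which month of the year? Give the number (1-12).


Calendar month order:
2. February
3. March <--
4. April
March is month number 3

3


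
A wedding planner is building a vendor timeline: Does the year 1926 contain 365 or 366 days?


Year: 1926
Check leap year rules:
Divisible by 4? No
1926 is not a leap year
Days: 365

365


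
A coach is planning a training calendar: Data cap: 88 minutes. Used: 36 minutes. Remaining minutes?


Total budget: 88 minutes
Time used: 36 minutes
Remaining: 88 - 36 = 52 minutes
Percent used: 40.9%
Percent remaining: 59.1%

52


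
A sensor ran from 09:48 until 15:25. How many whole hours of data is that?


Start: 09:48
End: 15:25
Hour difference: 15 - 9 = 6 hours
Minute difference: 25 - 48 = -23 minutes
Total minutes: 337
Complete hours: 337 / 60 = 5 (remainder 37)

5


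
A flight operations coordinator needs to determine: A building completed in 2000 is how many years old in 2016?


Birth year: 2000
Current year: 2016
Age = current year - birth year
Age = 2016 - 2000 = 16

16


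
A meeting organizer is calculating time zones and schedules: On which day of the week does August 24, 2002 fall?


Date: 2002-08-24
January 1, 2002 is a Tuesday
Day of year: 236
Offset from Jan 1: 235 days
235 mod 7 = 4
Result: Saturday

Saturday


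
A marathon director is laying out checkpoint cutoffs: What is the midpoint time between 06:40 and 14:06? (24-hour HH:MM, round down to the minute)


Start time: 06:40 = 400 minutes from midnight
End time: 14:06 = 846 minutes from midnight
Sum: 400 + 846 = 1246
Midpoint: 1246 / 2 = 623 minutes
Convert: 623 / 60 = 10 hours, 23 minutes
Result: 10:23

10:23


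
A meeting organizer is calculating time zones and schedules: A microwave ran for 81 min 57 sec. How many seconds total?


Minutes: 81
Extra seconds: 57
Seconds per minute: 60
Minutes to seconds: 81 x 60 = 4860
Total: 4860 + 57 = 4917

4917


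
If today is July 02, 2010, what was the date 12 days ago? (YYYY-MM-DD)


Start: 2010-07-02
Subtracting 12 days
Days already passed in July: 2
After going back through July: 10 more days to subtract
June 2010 has 30 days, need 10
Result: 2010-06-20

2010-06-20


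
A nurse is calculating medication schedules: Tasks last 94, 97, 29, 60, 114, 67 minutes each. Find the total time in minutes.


Durations: 94, 97, 29, 60, 114, 67
Running sum: 94
+ 97 = 191
+ 29 = 220
+ 60 = 280
+ 114 = 394
+ 67 = 461
Total duration: 461 minutes
That is 7 hours and 41 minutes

461


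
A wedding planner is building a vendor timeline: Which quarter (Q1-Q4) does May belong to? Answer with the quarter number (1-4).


Month: May (month 5)
Q1: January-March (months 1-3)
Q2: April-June (months 4-6)
Q3: July-September (months 7-9)
Q4: October-December (months 10-12)
Month 5 falls in Q2

2


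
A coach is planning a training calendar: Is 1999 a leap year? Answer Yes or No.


Year: 1999
Divisible by 4? 1999 / 4 = 499.75 -> No
Not divisible by 4, so NOT a leap year

No


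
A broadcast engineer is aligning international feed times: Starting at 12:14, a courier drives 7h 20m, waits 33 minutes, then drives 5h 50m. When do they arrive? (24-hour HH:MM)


Depart: 12:14
Leg 1: +440 min -> 19:34
Layover: +33 min -> 20:07
Leg 2: +350 min -> 01:57
Total travel: 823 minutes = 13h 43m
Arrival: 01:57

01:57


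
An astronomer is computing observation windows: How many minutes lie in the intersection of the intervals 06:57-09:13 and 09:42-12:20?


Interval A: [417, 553] minutes from midnight
Interval B: [582, 740] minutes from midnight
Overlap start = max(417, 582) = 582
Overlap end = min(553, 740) = 553
End <= start, so the intervals do not overlap: 0 minutes

0


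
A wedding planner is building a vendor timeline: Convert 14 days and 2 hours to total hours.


Days: 14
Extra hours: 2
Hours per day: 24
Days to hours: 14 x 24 = 336
Total: 336 + 2 = 338

338


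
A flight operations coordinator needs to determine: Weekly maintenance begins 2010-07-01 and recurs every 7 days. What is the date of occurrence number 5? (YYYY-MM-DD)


First occurrence: 2010-07-01 (occurrence 1)
Each occurrence is 7 days after the previous.
Occurrence 5 is 4 weeks after the first.
4 weeks = 28 days
2010-07-01 + 28 days = 2010-07-29

2010-07-29


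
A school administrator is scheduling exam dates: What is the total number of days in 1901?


Year: 1901
Check leap year rules:
Divisible by 4? No
1901 is not a leap year
Days: 365

365


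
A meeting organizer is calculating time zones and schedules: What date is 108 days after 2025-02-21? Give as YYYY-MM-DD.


Start: 2025-02-21
Adding 108 days
Days remaining in February: 7
After February: 101 days still to add
March 2025: 31 days, 70 remaining
April 2025: 30 days, 40 remaining
May 2025: 31 days, 9 remaining
June 2025 has 30 days, need 9
Result: 2025-06-09

2025-06-09


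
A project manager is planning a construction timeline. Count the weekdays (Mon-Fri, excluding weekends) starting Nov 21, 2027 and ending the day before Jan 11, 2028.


Start: 2027-11-21 (Sunday)
End (exclusive): 2028-01-11 (Tuesday)
Total calendar days: 51
Full weeks: 51 // 7 = 7 -> 35 weekdays
Remaining 2 days starting on Sunday:
  Sun(-), Mon(w) -> 1 weekdays
Total business days: 35 + 1 = 36

36


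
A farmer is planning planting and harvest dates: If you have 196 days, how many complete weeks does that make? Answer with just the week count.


Total days: 196
Days per week: 7
Division: 196 / 7 = 28 remainder 0
Complete weeks: 28
Remaining days: 0

28


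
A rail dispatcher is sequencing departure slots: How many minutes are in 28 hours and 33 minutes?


Hours: 28
Extra minutes: 33
Minutes per hour: 60
Hours to minutes: 28 x 60 = 1680
Total: 1680 + 33 = 1713

1713


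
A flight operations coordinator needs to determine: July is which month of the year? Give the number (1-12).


Calendar month order:
6. June
7. July <--
8. August
July is month number 7

7


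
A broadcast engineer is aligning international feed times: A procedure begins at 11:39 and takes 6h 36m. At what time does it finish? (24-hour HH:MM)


Start time: 11:39
Adding: 6 hours 36 minutes
Minutes: 39 + 36 = 75
Minute overflow: 75 >= 60, so carry 1 hour, minutes = 15
Hours: 11 + 6 + 1 = 18
Result: 18:15

18:15


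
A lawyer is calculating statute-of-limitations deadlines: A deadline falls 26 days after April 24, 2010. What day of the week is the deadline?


Start: 2010-04-24 (Saturday)
Step 1 - find target date: add 26 days
  2010-04-24 + 26 days = 2010-05-20
Step 2 - day of week:
  26 mod 7 = 5
  Saturday + 5 days -> Thursday
Result: Thursday (2010-05-20)

Thursday


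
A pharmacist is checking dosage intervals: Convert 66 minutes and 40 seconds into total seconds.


Minutes: 66
Seconds: 40
Convert minutes to seconds: 66 x 60 = 3960
Add remaining seconds: 3960 + 40 = 4000

4000


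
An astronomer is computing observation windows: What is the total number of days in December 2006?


Month: December
Year: 2006
December is a 31-day month
Total: 31 days

31


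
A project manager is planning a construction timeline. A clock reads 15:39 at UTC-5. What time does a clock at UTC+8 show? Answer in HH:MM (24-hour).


Local time: 15:39 at UTC-5 (offset -5h)
Target zone: UTC+8 (offset 8h)
Difference: 8 - (-5) = 13 hours
Calculation: 15 + (13) = 28
Wraparound: (28) mod 24 = 4
Result: 04:39

04:39


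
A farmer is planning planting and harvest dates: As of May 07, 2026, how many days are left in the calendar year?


Start: May 07, 2026
End: December 31, 2026
Days left in May: 24
June: 30
July: 31
August: 31
September: 30
... plus remaining months
Sum of remaining months: 214
Total: 24 + 214 = 238

238


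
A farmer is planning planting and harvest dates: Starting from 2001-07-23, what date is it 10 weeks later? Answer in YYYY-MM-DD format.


Start: 2001-07-23
Weeks to add: 10
Convert to days: 10 x 7 = 70 days
Add 70 days to 2001-07-23
Result: 2001-10-01

2001-10-01


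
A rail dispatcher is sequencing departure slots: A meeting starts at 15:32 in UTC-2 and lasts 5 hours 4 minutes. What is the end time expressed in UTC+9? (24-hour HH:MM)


Start: 15:32 in UTC-2
Step 1 - add duration:
  minutes: 32 + 4 = 36
  hours: 15 + 5 + 0 = 20
  end in UTC-2: 20:36
Step 2 - convert UTC-2 -> UTC+9:
  offset difference: 9 - (-2) = 11 hours
  20 + (11) = 31 -> mod 24 = 7
Result: 07:36 in UTC+9

07:36


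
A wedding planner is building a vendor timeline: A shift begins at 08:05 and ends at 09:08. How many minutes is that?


Start time: 08:05 = 485 minutes from midnight
End time: 09:08 = 548 minutes from midnight
Difference: 548 - 485 = 63 minutes
That is 1 hours and 3 minutes

63


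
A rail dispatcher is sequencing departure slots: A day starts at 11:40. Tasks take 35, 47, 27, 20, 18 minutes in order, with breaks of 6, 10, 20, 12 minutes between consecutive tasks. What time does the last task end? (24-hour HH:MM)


Start: 11:40 = 700 min from midnight
  after task 1 (35 min): 12:15
  after break (6 min): 12:21
  after task 2 (47 min): 13:08
  after break (10 min): 13:18
  after task 3 (27 min): 13:45
  after break (20 min): 14:05
  after task 4 (20 min): 14:25
  after break (12 min): 14:37
  after task 5 (18 min): 14:55
Total elapsed: 195 minutes
End time: 14:55

14:55


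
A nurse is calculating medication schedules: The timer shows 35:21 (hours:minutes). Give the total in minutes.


Hours: 35
Minutes: 21
Convert hours to minutes: 35 x 60 = 2100
Add remaining minutes: 2100 + 21 = 2121

2121


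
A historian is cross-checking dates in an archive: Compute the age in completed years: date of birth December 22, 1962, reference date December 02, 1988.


Birth: 1962-12-22
Reference: 1988-12-02
Year difference: 1988 - 1962 = 26
Has birthday (12-22) occurred by 12-02? No
Birthday not yet reached this year -> subtract 1
Age in full years: 25

25


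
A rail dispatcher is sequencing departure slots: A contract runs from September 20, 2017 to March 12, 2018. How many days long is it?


Start date: 2017-09-20
End date: 2018-03-12
Sep 2017: +11 days
Oct 2017: +31 days
Nov 2017: +30 days
... (4 more months)
Total: 173 days

173


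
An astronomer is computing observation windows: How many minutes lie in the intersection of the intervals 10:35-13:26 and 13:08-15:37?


Interval A: [635, 806] minutes from midnight
Interval B: [788, 937] minutes from midnight
Overlap start = max(635, 788) = 788
Overlap end = min(806, 937) = 806
Overlap = 806 - 788 = 18 minutes

18


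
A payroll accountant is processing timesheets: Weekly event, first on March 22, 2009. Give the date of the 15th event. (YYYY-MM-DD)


First occurrence: 2009-03-22 (occurrence 1)
Each occurrence is 7 days after the previous.
Occurrence 15 is 14 weeks after the first.
14 weeks = 98 days
2009-03-22 + 98 days = 2009-06-28

2009-06-28


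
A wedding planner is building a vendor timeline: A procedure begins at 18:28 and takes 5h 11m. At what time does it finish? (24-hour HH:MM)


Start time: 18:28
Adding: 5 hours 11 minutes
Minutes: 28 + 11 = 39
Hours: 18 + 5 + 0 = 23
Result: 23:39

23:39


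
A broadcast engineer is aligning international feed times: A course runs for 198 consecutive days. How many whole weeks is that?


Total days: 198
Days per week: 7
Division: 198 / 7 = 28 remainder 2
Complete weeks: 28
Remaining days: 2

28


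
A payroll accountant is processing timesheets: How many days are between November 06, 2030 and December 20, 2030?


Start date: 2030-11-06
End date: 2030-12-20
Nov 2030: +25 days
Dec 2030: +19 days
Total: 44 days

44


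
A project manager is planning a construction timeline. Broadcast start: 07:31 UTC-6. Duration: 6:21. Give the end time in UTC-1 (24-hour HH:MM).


Start: 07:31 in UTC-6
Step 1 - add duration:
  minutes: 31 + 21 = 52
  hours: 7 + 6 + 0 = 13
  end in UTC-6: 13:52
Step 2 - convert UTC-6 -> UTC-1:
  offset difference: -1 - (-6) = 5 hours
  13 + (5) = 18 -> mod 24 = 18
Result: 18:52 in UTC-1

18:52


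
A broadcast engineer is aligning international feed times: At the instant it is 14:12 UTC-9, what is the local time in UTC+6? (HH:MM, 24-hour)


Local time: 14:12 at UTC-9 (offset -9h)
Target zone: UTC+6 (offset 6h)
Difference: 6 - (-9) = 15 hours
Calculation: 14 + (15) = 29
Wraparound: (29) mod 24 = 5
Result: 05:12

05:12


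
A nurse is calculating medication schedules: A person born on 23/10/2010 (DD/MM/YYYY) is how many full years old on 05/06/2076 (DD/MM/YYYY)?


Birth: 2010-10-23
Reference: 2076-06-05
Year difference: 2076 - 2010 = 66
Has birthday (10-23) occurred by 06-05? No
Birthday not yet reached this year -> subtract 1
Age in full years: 65

65


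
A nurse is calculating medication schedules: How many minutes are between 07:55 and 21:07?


Start time: 07:55 = 475 minutes from midnight
End time: 21:07 = 1267 minutes from midnight
Difference: 1267 - 475 = 792 minutes
That is 13 hours and 12 minutes

792


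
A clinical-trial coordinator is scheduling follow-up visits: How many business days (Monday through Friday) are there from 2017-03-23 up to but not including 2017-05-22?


Start: 2017-03-23 (Thursday)
End (exclusive): 2017-05-22 (Monday)
Total calendar days: 60
Full weeks: 60 // 7 = 8 -> 40 weekdays
Remaining 4 days starting on Thursday:
  Thu(w), Fri(w), Sat(-), Sun(-) -> 2 weekdays
Total business days: 40 + 2 = 42

42


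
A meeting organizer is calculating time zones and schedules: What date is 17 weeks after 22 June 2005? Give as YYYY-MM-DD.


Start: 2005-06-22
Weeks to add: 17
Convert to days: 17 x 7 = 119 days
Add 119 days to 2005-06-22
Result: 2005-10-19

2005-10-19


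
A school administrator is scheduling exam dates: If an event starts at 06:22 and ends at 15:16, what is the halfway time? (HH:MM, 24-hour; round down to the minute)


Start time: 06:22 = 382 minutes from midnight
End time: 15:16 = 916 minutes from midnight
Sum: 382 + 916 = 1298
Midpoint: 1298 / 2 = 649 minutes
Convert: 649 / 60 = 10 hours, 49 minutes
Result: 10:49

10:49


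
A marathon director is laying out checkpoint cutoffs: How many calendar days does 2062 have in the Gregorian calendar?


Year: 2062
Check leap year rules:
Divisible by 4? No
2062 is not a leap year
Days: 365

365


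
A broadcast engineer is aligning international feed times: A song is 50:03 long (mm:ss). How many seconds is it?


Minutes: 50
Extra seconds: 3
Seconds per minute: 60
Minutes to seconds: 50 x 60 = 3000
Total: 3000 + 3 = 3003

3003


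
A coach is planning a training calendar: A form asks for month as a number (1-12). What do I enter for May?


Calendar month order:
4. April
5. May <--
6. June
May is month number 5

5


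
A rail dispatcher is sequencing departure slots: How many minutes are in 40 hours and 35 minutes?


Hours: 40
Extra minutes: 35
Minutes per hour: 60
Hours to minutes: 40 x 60 = 2400
Total: 2400 + 35 = 2435

2435


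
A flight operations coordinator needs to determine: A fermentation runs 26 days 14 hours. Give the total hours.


Days: 26
Extra hours: 14
Hours per day: 24
Days to hours: 26 x 24 = 624
Total: 624 + 14 = 638

638


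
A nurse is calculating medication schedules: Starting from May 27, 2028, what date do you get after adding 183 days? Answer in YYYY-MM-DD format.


Start: 2028-05-27
Adding 183 days
Days remaining in May: 4
After May: 179 days still to add
June 2028: 30 days, 149 remaining
July 2028: 31 days, 118 remaining
August 2028: 31 days, 87 remaining
September 2028: 30 days, 57 remaining
Result: 2028-11-26

2028-11-26


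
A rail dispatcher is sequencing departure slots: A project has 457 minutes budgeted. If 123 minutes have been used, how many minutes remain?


Total budget: 457 minutes
Time used: 123 minutes
Remaining: 457 - 123 = 334 minutes
Percent used: 26.9%
Percent remaining: 73.1%

334


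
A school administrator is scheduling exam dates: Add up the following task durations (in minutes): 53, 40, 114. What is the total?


Durations: 53, 40, 114
Running sum: 53
+ 40 = 93
+ 114 = 207
Total duration: 207 minutes
That is 3 hours and 27 minutes

207


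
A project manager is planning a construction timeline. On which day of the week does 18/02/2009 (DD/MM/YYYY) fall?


Date: 2009-02-18
January 1, 2009 is a Thursday
Day of year: 49
Offset from Jan 1: 48 days
48 mod 7 = 6
Result: Wednesday

Wednesday


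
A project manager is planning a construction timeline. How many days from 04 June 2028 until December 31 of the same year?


Start: June 04, 2028
End: December 31, 2028
Days left in June: 26
July: 31
August: 31
September: 30
October: 31
... plus remaining months
Sum of remaining months: 184
Total: 26 + 184 = 210

210


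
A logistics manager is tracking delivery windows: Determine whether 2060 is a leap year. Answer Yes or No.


Year: 2060
Divisible by 4? 2060 / 4 = 515.0 -> Yes
Divisible by 100? 2060 / 100 = 20.6 -> No
Divisible by 4 but not 100, so it IS a leap year

Yes


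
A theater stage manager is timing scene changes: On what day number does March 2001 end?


Month: March
Year: 2001
March is a 31-day month
Total: 31 days

31


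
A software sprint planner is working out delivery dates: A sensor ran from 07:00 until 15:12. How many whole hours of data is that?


Start: 07:00
End: 15:12
Hour difference: 15 - 7 = 8 hours
Minute difference: 12 - 0 = 12 minutes
Total minutes: 492
Complete hours: 492 / 60 = 8 (remainder 12)

8


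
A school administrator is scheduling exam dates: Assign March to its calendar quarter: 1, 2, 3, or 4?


Month: March (month 3)
Q1: January-March (months 1-3)
Q2: April-June (months 4-6)
Q3: July-September (months 7-9)
Q4: October-December (months 10-12)
Month 3 falls in Q1

1


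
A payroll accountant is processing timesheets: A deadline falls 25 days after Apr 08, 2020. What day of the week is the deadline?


Start: 2020-04-08 (Wednesday)
Step 1 - find target date: add 25 days
  2020-04-08 + 25 days = 2020-05-03
Step 2 - day of week:
  25 mod 7 = 4
  Wednesday + 4 days -> Sunday
Result: Sunday (2020-05-03)

Sunday


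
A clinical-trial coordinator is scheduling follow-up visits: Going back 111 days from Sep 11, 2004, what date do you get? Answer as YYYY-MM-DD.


Start: 2004-09-11
Subtracting 111 days
Days already passed in September: 11
After going back through September: 100 more days to subtract
August 2004: 31 days, 69 remaining
July 2004: 31 days, 38 remaining
June 2004: 30 days, 8 remaining
May 2004 has 31 days, need 8
Result: 2004-05-23

2004-05-23


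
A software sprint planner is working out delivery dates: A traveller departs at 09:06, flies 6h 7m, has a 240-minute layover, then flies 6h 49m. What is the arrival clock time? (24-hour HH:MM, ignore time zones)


Depart: 09:06
Leg 1: +367 min -> 15:13
Layover: +240 min -> 19:13
Leg 2: +409 min -> 02:02
Total travel: 1016 minutes = 16h 56m
Arrival: 02:02

02:02


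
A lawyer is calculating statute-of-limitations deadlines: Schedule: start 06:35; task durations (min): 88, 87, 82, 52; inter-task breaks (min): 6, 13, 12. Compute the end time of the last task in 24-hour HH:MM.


Start: 06:35 = 395 min from midnight
  after task 1 (88 min): 08:03
  after break (6 min): 08:09
  after task 2 (87 min): 09:36
  after break (13 min): 09:49
  after task 3 (82 min): 11:11
  after break (12 min): 11:23
  after task 4 (52 min): 12:15
Total elapsed: 340 minutes
End time: 12:15

12:15


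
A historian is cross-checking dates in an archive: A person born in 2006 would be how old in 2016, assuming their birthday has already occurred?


Birth year: 2006
Current year: 2016
Age = current year - birth year
Age = 2016 - 2006 = 10

10


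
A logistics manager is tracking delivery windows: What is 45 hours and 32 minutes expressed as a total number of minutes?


Hours: 45
Minutes: 32
Convert hours to minutes: 45 x 60 = 2700
Add remaining minutes: 2700 + 32 = 2732

2732


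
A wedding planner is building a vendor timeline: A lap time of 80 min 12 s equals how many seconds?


Minutes: 80
Seconds: 12
Convert minutes to seconds: 80 x 60 = 4800
Add remaining seconds: 4800 + 12 = 4812

4812


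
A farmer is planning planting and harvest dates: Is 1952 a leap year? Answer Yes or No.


Year: 1952
Divisible by 4? 1952 / 4 = 488.0 -> Yes
Divisible by 100? 1952 / 100 = 19.52 -> No
Divisible by 4 but not 100, so it IS a leap year

Yes


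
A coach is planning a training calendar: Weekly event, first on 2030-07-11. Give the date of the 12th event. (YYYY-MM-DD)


First occurrence: 2030-07-11 (occurrence 1)
Each occurrence is 7 days after the previous.
Occurrence 12 is 11 weeks after the first.
11 weeks = 77 days
2030-07-11 + 77 days = 2030-09-26

2030-09-26


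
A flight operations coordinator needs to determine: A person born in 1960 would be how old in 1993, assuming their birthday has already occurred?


Birth year: 1960
Current year: 1993
Age = current year - birth year
Age = 1993 - 1960 = 33

33


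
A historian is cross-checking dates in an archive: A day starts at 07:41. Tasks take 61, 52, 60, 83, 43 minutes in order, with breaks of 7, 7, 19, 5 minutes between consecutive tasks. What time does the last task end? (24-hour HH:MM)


Start: 07:41 = 461 min from midnight
  after task 1 (61 min): 08:42
  after break (7 min): 08:49
  after task 2 (52 min): 09:41
  after break (7 min): 09:48
  after task 3 (60 min): 10:48
  after break (19 min): 11:07
  after task 4 (83 min): 12:30
  after break (5 min): 12:35
  after task 5 (43 min): 13:18
Total elapsed: 337 minutes
End time: 13:18

13:18


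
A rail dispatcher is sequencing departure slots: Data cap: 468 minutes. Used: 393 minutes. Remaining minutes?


Total budget: 468 minutes
Time used: 393 minutes
Remaining: 468 - 393 = 75 minutes
Percent used: 84.0%
Percent remaining: 16.0%

75


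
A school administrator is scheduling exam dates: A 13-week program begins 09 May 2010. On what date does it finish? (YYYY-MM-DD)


Start: 2010-05-09
Weeks to add: 13
Convert to days: 13 x 7 = 91 days
Add 91 days to 2010-05-09
Result: 2010-08-08

2010-08-08


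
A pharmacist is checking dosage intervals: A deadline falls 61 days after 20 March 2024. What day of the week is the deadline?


Start: 2024-03-20 (Wednesday)
Step 1 - find target date: add 61 days
  2024-03-20 + 61 days = 2024-05-20
Step 2 - day of week:
  61 mod 7 = 5
  Wednesday + 5 days -> Monday
Result: Monday (2024-05-20)

Monday


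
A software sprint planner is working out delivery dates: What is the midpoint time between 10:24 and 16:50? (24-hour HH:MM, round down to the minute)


Start time: 10:24 = 624 minutes from midnight
End time: 16:50 = 1010 minutes from midnight
Sum: 624 + 1010 = 1634
Midpoint: 1634 / 2 = 817 minutes
Convert: 817 / 60 = 13 hours, 37 minutes
Result: 13:37

13:37


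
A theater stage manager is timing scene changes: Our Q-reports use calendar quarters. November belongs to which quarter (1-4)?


Month: November (month 11)
Q1: January-March (months 1-3)
Q2: April-June (months 4-6)
Q3: July-September (months 7-9)
Q4: October-December (months 10-12)
Month 11 falls in Q4

4


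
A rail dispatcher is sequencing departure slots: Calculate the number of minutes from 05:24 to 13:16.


Start time: 05:24 = 324 minutes from midnight
End time: 13:16 = 796 minutes from midnight
Difference: 796 - 324 = 472 minutes
That is 7 hours and 52 minutes

472


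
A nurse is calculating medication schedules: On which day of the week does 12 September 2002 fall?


Date: 2002-09-12
January 1, 2002 is a Tuesday
Day of year: 255
Offset from Jan 1: 254 days
254 mod 7 = 2
Result: Thursday

Thursday


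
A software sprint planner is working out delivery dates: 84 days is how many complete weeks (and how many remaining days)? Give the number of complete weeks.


Total days: 84
Days per week: 7
Division: 84 / 7 = 12 remainder 0
Complete weeks: 12
Remaining days: 0

12


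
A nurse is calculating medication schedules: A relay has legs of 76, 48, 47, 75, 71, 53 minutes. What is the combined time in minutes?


Durations: 76, 48, 47, 75, 71, 53
Running sum: 76
+ 48 = 124
+ 47 = 171
+ 75 = 246
+ 71 = 317
+ 53 = 370
Total duration: 370 minutes
That is 6 hours and 10 minutes

370


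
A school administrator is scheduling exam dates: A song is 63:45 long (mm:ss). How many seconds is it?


Minutes: 63
Extra seconds: 45
Seconds per minute: 60
Minutes to seconds: 63 x 60 = 3780
Total: 3780 + 45 = 3825

3825


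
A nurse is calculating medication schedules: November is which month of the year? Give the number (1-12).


Calendar month order:
10. October
11. November <--
12. December
November is month number 11

11


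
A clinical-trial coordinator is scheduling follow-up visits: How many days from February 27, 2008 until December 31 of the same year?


Start: February 27, 2008
End: December 31, 2008
Days left in February: 2
March: 31
April: 30
May: 31
June: 30
... plus remaining months
Sum of remaining months: 306
Total: 2 + 306 = 308

308


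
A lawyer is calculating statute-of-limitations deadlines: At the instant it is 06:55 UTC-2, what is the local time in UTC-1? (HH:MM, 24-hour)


Local time: 06:55 at UTC-2 (offset -2h)
Target zone: UTC-1 (offset -1h)
Difference: -1 - (-2) = 1 hours
Calculation: 6 + (1) = 7
Result: 07:55

07:55


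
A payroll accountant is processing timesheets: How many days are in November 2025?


Month: November
Year: 2025
November is a 30-day month
Total: 30 days

30


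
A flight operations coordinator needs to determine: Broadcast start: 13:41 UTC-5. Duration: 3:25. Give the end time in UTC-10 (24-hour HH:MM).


Start: 13:41 in UTC-5
Step 1 - add duration:
  minutes: 41 + 25 = 66 (carry 1h)
  hours: 13 + 3 + 1 = 17
  end in UTC-5: 17:06
Step 2 - convert UTC-5 -> UTC-10:
  offset difference: -10 - (-5) = -5 hours
  17 + (-5) = 12 -> mod 24 = 12
Result: 12:06 in UTC-10

12:06


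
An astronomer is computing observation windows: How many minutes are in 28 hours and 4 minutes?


Hours: 28
Minutes: 4
Convert hours to minutes: 28 x 60 = 1680
Add remaining minutes: 1680 + 4 = 1684

1684


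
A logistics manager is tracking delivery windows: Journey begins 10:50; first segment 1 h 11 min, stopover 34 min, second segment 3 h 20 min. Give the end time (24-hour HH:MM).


Depart: 10:50
Leg 1: +71 min -> 12:01
Layover: +34 min -> 12:35
Leg 2: +200 min -> 15:55
Total travel: 305 minutes = 5h 5m
Arrival: 15:55

15:55


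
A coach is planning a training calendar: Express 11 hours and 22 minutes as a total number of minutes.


Hours: 11
Extra minutes: 22
Minutes per hour: 60
Hours to minutes: 11 x 60 = 660
Total: 660 + 22 = 682

682


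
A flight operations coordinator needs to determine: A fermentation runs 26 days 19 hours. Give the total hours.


Days: 26
Extra hours: 19
Hours per day: 24
Days to hours: 26 x 24 = 624
Total: 624 + 19 = 643

643


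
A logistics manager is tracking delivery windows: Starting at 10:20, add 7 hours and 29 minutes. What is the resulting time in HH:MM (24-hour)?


Start time: 10:20
Adding: 7 hours 29 minutes
Minutes: 20 + 29 = 49
Hours: 10 + 7 + 0 = 17
Result: 17:49

17:49


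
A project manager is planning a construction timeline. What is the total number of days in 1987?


Year: 1987
Check leap year rules:
Divisible by 4? No
1987 is not a leap year
Days: 365

365


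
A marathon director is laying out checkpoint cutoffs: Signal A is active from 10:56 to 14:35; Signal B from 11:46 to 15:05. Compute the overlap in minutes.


Interval A: [656, 875] minutes from midnight
Interval B: [706, 905] minutes from midnight
Overlap start = max(656, 706) = 706
Overlap end = min(875, 905) = 875
Overlap = 875 - 706 = 169 minutes

169


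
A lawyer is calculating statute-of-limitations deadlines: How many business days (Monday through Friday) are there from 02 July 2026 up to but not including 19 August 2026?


Start: 2026-07-02 (Thursday)
End (exclusive): 2026-08-19 (Wednesday)
Total calendar days: 48
Full weeks: 48 // 7 = 6 -> 30 weekdays
Remaining 6 days starting on Thursday:
  Thu(w), Fri(w), Sat(-), Sun(-), Mon(w), Tue(w) -> 4 weekdays
Total business days: 30 + 4 = 34

34


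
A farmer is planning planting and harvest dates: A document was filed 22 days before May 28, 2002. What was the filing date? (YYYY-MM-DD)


Start: 2002-05-28
Subtracting 22 days
Days already passed in May: 28
Result: 2002-05-06

2002-05-06


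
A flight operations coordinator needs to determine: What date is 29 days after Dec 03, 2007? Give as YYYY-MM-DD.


Start: 2007-12-03
Adding 29 days
Days remaining in December: 28
After December: 1 days still to add
January 2008 has 31 days, need 1
Result: 2008-01-01

2008-01-01


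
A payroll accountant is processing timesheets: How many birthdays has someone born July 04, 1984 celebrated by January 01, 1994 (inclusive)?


Birth: 1984-07-04
Reference: 1994-01-01
Year difference: 1994 - 1984 = 10
Has birthday (07-04) occurred by 01-01? No
Birthday not yet reached this year -> subtract 1
Age in full years: 9

9


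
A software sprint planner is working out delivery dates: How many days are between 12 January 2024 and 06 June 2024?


Start date: 2024-01-12
End date: 2024-06-06
Jan 2024: +20 days
Feb 2024: +29 days
Mar 2024: +31 days
... (3 more months)
Total: 146 days

146


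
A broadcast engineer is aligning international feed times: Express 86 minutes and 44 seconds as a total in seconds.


Minutes: 86
Seconds: 44
Convert minutes to seconds: 86 x 60 = 5160
Add remaining seconds: 5160 + 44 = 5204

5204


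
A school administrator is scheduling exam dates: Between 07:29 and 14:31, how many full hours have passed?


Start: 07:29
End: 14:31
Hour difference: 14 - 7 = 7 hours
Minute difference: 31 - 29 = 2 minutes
Total minutes: 422
Complete hours: 422 / 60 = 7 (remainder 2)

7


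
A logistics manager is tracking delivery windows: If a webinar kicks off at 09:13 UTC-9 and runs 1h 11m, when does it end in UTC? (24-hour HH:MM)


Start: 09:13 in UTC-9
Step 1 - add duration:
  minutes: 13 + 11 = 24
  hours: 9 + 1 + 0 = 10
  end in UTC-9: 10:24
Step 2 - convert UTC-9 -> UTC:
  offset difference: 0 - (-9) = 9 hours
  10 + (9) = 19 -> mod 24 = 19
Result: 19:24 in UTC

19:24


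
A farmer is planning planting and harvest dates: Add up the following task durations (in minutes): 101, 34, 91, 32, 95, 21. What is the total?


Durations: 101, 34, 91, 32, 95, 21
Running sum: 101
+ 34 = 135
+ 91 = 226
+ 32 = 258
+ 95 = 353
+ 21 = 374
Total duration: 374 minutes
That is 6 hours and 14 minutes

374


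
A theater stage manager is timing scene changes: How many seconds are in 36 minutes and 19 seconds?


Minutes: 36
Extra seconds: 19
Seconds per minute: 60
Minutes to seconds: 36 x 60 = 2160
Total: 2160 + 19 = 2179

2179


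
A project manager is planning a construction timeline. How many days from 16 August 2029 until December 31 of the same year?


Start: August 16, 2029
End: December 31, 2029
Days left in August: 15
September: 30
October: 31
November: 30
December: 31
Sum of remaining months: 122
Total: 15 + 122 = 137

137


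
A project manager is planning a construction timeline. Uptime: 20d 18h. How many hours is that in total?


Days: 20
Extra hours: 18
Hours per day: 24
Days to hours: 20 x 24 = 480
Total: 480 + 18 = 498

498


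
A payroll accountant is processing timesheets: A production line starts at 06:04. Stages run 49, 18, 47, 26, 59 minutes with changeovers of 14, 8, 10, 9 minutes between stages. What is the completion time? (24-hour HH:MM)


Start: 06:04 = 364 min from midnight
  after task 1 (49 min): 06:53
  after break (14 min): 07:07
  after task 2 (18 min): 07:25
  after break (8 min): 07:33
  after task 3 (47 min): 08:20
  after break (10 min): 08:30
  after task 4 (26 min): 08:56
  after break (9 min): 09:05
  after task 5 (59 min): 10:04
Total elapsed: 240 minutes
End time: 10:04

10:04


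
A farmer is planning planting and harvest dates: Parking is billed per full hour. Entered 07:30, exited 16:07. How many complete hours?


Start: 07:30
End: 16:07
Hour difference: 16 - 7 = 9 hours
Minute difference: 7 - 30 = -23 minutes
Total minutes: 517
Complete hours: 517 / 60 = 8 (remainder 37)

8


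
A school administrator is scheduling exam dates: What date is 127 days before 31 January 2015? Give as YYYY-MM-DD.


Start: 2015-01-31
Subtracting 127 days
Days already passed in January: 31
After going back through January: 96 more days to subtract
December 2014: 31 days, 65 remaining
November 2014: 30 days, 35 remaining
October 2014: 31 days, 4 remaining
September 2014 has 30 days, need 4
Result: 2014-09-26

2014-09-26


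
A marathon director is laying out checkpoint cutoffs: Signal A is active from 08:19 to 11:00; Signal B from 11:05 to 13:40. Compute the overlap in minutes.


Interval A: [499, 660] minutes from midnight
Interval B: [665, 820] minutes from midnight
Overlap start = max(499, 665) = 665
Overlap end = min(660, 820) = 660
End <= start, so the intervals do not overlap: 0 minutes

0


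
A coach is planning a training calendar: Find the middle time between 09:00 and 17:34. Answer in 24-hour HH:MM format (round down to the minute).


Start time: 09:00 = 540 minutes from midnight
End time: 17:34 = 1054 minutes from midnight
Sum: 540 + 1054 = 1594
Midpoint: 1594 / 2 = 797 minutes
Convert: 797 / 60 = 13 hours, 17 minutes
Result: 13:17

13:17
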